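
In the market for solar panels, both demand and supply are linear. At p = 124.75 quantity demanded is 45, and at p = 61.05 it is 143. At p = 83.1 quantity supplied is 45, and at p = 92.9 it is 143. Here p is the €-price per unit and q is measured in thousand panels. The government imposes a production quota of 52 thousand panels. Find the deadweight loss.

€883.31 thousand

Demand slope = (61.05 − 124.75)/(143 − 45) = −0.65, so p = 154 − 0.65q.
Supply slope = (92.9 − 83.1)/(143 − 45) = 0.1, so p = 78.6 + 0.1q.
Competitive equilibrium: 154 − 0.65q = 78.6 + 0.1q → q* = 100.5333, p* = 88.6533.
At q = 52: demand price = 154 − 0.65·52 = 120.2; supply price = 78.6 + 0.1·52 = 83.8.
Δq = 100.5333 − 52 = 48.5333; wedge = 120.2 − 83.8 = 36.4.
Deadweight loss = ½ × 48.5333 × 36.4 = €883.31 thousand.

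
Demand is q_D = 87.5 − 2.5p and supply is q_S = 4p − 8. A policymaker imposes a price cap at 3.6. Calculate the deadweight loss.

639.80

In inverse form: demand p = 35 − 0.4q, supply p = 2 + 0.25q.
Competitive equilibrium: 35 − 0.4q = 2 + 0.25q → q* = 50.7692, p* = 14.6923.
At the ceiling p = 3.6, quantity supplied = (3.6 − 2)/0.25 = 6.4.
Willingness to pay at q' = 6.4: 35 − 0.4·6.4 = 32.44.
Δq = 50.7692 − 6.4 = 44.3692; wedge = 32.44 − 3.6 = 28.84.
The triangle = ½ × 44.3692 × 28.84 = 639.80.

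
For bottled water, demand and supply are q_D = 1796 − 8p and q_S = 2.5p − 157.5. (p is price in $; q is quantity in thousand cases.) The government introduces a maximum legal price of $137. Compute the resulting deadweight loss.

$3946.80 thousand

In inverse form: demand p = 224.5 − 0.125q, supply p = 63 + 0.4q.
Competitive equilibrium: 224.5 − 0.125q = 63 + 0.4q → q* = 307.619, p* = 186.0476.
At the ceiling p = 137, quantity supplied = (137 − 63)/0.4 = 185.
Willingness to pay at q' = 185: 224.5 − 0.125·185 = 201.375.
Δq = 307.619 − 185 = 122.619; wedge = 201.375 − 137 = 64.375.
DWL = ½ × 122.619 × 64.375 = $3946.80 thousand.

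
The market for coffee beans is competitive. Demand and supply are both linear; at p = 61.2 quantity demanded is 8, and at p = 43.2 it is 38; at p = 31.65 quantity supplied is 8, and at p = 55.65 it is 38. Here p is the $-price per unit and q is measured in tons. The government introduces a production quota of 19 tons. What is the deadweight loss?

$71.51

Demand slope = (43.2 − 61.2)/(38 − 8) = −0.6, so p = 66 − 0.6q.
Supply slope = (55.65 − 31.65)/(38 − 8) = 0.8, so p = 25.25 + 0.8q.
Competitive equilibrium: 66 − 0.6q = 25.25 + 0.8q → q* = 29.1071, p* = 48.5357.
At q = 19: demand price = 66 − 0.6·19 = 54.6; supply price = 25.25 + 0.8·19 = 40.45.
Δq = 29.1071 − 19 = 10.1071; wedge = 54.6 − 40.45 = 14.15.
The triangle = ½ × 10.1071 × 14.15 = $71.51.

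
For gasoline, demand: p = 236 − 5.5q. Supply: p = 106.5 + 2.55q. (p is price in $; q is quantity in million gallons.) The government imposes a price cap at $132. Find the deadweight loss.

$149.13 million

Competitive equilibrium: 236 − 5.5q = 106.5 + 2.55q → q* = 16.087, p* = 147.5217.
At the ceiling p = 132, quantity supplied = (132 − 106.5)/2.55 = 10.
Willingness to pay at q' = 10: 236 − 5.5·10 = 181.
Δq = 16.087 − 10 = 6.087; wedge = 181 − 132 = 49.
The triangle = ½ × 6.087 × 49 = $149.13 million.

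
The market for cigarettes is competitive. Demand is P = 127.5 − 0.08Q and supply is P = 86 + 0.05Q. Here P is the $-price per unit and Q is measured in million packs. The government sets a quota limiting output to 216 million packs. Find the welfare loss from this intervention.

$692.68 million

Competitive equilibrium: 127.5 − 0.08Q = 86 + 0.05Q → Q* = 319.2308, P* = 101.9615.
At Q = 216: demand price = 127.5 − 0.08·216 = 110.22; supply price = 86 + 0.05·216 = 96.8.
ΔQ = 319.2308 − 216 = 103.2308; wedge = 110.22 − 96.8 = 13.42.
DWL = ½ × 103.2308 × 13.42 = $692.68 million.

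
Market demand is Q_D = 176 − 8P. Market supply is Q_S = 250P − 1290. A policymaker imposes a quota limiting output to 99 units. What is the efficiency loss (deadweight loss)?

In inverse form: demand P = 22 − 0.125Q, supply P = 5.16 + 0.004Q.
Competitive equilibrium: 22 − 0.125Q = 5.16 + 0.004Q → Q* = 130.5426, P* = 5.6822.
At Q = 99: demand price = 22 − 0.125·99 = 9.625; supply price = 5.16 + 0.004·99 = 5.556.
ΔQ = 130.5426 − 99 = 31.5426; wedge = 9.625 − 5.556 = 4.069.
DWL = ½ × 31.5426 × 4.069 = 64.17.

64.17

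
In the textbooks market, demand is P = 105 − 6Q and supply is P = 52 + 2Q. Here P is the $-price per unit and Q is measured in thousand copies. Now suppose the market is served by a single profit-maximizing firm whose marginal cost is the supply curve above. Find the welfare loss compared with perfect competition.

$32.25 thousand

Competitive equilibrium: 105 − 6Q = 52 + 2Q → Q* = 6.625, P* = 65.25.
Marginal revenue: MR = 105 − 12Q. Set MR = MC: 105 − 12Q = 52 + 2Q → Q_m = 3.7857.
Price P_m = 105 − 6·3.7857 = 82.2858; MC(Q_m) = 52 + 2·3.7857 = 59.5714.
Competitive Q* = 6.625, so ΔQ = 2.8393; wedge = 82.2858 − 59.5714 = 22.7144.
Welfare loss = ½ × 2.8393 × 22.7144 = $32.25 thousand.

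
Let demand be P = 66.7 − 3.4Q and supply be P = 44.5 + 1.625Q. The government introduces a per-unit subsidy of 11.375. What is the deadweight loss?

12.87

Competitive equilibrium: 66.7 − 3.4Q = 44.5 + 1.625Q → Q* = 4.4179, P* = 51.6791.
The subsidy lowers effective supply by 11.375: P = 33.125 + 1.625Q.
New quantity: 66.7 − 3.4Q = 33.125 + 1.625Q → Q' = 6.6816.
Overproduction ΔQ = 6.6816 − 4.4179 = 2.2637; wedge = subsidy = 11.375.
Welfare loss = ½ × 2.2637 × 11.375 = 12.87.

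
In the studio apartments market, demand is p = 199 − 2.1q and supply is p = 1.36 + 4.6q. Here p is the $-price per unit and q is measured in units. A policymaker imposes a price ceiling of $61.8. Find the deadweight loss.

$896.56

Competitive equilibrium: 199 − 2.1q = 1.36 + 4.6q → q* = 29.4985, p* = 137.0531.
At the ceiling p = 61.8, quantity supplied = (61.8 − 1.36)/4.6 = 13.1391.
Willingness to pay at q' = 13.1391: 199 − 2.1·13.1391 = 171.4079.
Δq = 29.4985 − 13.1391 = 16.3594; wedge = 171.4079 − 61.8 = 109.6079.
Deadweight loss = ½ × 16.3594 × 109.6079 = $896.56.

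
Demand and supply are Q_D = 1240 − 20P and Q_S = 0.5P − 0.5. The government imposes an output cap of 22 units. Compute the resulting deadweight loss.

61.66

In inverse form: demand P = 62 − 0.05Q, supply P = 1 + 2Q.
Competitive equilibrium: 62 − 0.05Q = 1 + 2Q → Q* = 29.7561, P* = 60.5122.
At Q = 22: demand price = 62 − 0.05·22 = 60.9; supply price = 1 + 2·22 = 45.
ΔQ = 29.7561 − 22 = 7.7561; wedge = 60.9 − 45 = 15.9.
DWL = ½ × 7.7561 × 15.9 = 61.66.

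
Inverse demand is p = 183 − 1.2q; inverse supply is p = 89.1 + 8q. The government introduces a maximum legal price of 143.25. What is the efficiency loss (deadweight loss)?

Competitive equilibrium: 183 − 1.2q = 89.1 + 8q → q* = 10.2065, p* = 170.7522.
At the ceiling p = 143.25, quantity supplied = (143.25 − 89.1)/8 = 6.7688.
Willingness to pay at q' = 6.7688: 183 − 1.2·6.7688 = 174.8774.
Δq = 10.2065 − 6.7688 = 3.4377; wedge = 174.8774 − 143.25 = 31.6274.
DWL = ½ × 3.4377 × 31.6274 = 54.36.

54.36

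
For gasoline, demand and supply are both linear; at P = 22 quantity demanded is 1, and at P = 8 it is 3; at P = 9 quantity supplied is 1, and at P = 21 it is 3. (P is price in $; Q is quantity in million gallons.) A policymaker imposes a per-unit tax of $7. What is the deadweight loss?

$1.88 million

Demand slope = (8 − 22)/(3 − 1) = −7, so P = 29 − 7Q.
Supply slope = (21 − 9)/(3 − 1) = 6, so P = 3 + 6Q.
Competitive equilibrium: 29 − 7Q = 3 + 6Q → Q* = 2, P* = 15.
With the tax, the buyer price exceeds the seller price by 7: (29 − 7Q) − (3 + 6Q) = 7 → Q' = 1.4615.
ΔQ = 2 − 1.4615 = 0.5385; the wedge equals the tax, 7.
Welfare loss = ½ × 0.5385 × 7 = $1.88 million.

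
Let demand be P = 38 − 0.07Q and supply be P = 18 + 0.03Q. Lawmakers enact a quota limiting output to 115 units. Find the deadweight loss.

Competitive equilibrium: 38 − 0.07Q = 18 + 0.03Q → Q* = 200, P* = 24.
At Q = 115: demand price = 38 − 0.07·115 = 29.95; supply price = 18 + 0.03·115 = 21.45.
ΔQ = 200 − 115 = 85; wedge = 29.95 − 21.45 = 8.5.
Deadweight loss = ½ × 85 × 8.5 = 361.25.

361.25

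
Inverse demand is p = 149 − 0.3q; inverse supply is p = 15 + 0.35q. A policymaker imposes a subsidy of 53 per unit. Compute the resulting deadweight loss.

Competitive equilibrium: 149 − 0.3q = 15 + 0.35q → q* = 206.1538, p* = 87.1538.
The subsidy lowers effective supply by 53: p = 0.35q − 38.
New quantity: 149 − 0.3q = 0.35q − 38 → q' = 287.6923.
Overproduction Δq = 287.6923 − 206.1538 = 81.5385; wedge = subsidy = 53.
DWL = ½ × 81.5385 × 53 = 2160.77.

2160.77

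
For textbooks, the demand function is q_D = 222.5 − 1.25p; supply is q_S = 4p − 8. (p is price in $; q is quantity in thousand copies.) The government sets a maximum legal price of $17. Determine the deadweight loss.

In inverse form: demand p = 178 − 0.8q, supply p = 2 + 0.25q.
Competitive equilibrium: 178 − 0.8q = 2 + 0.25q → q* = 167.61905, p* = 43.90476.
At the ceiling p = 17, quantity supplied = (17 − 2)/0.25 = 60.
Willingness to pay at q' = 60: 178 − 0.8·60 = 130.
Δq = 167.61905 − 60 = 107.61905; wedge = 130 − 17 = 113.
DWL = ½ × 107.61905 × 113 = $6080.48 thousand.

$6080.48 thousand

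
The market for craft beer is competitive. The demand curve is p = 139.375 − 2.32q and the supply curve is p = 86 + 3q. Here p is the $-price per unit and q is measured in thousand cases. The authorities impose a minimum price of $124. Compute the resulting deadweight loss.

$30.85 thousand

Competitive equilibrium: 139.375 − 2.32q = 86 + 3q → q* = 10.0329, p* = 116.0987.
At the floor p = 124, quantity demanded = (139.375 − 124)/2.32 = 6.6272.
Sellers' marginal cost at q' = 6.6272: 86 + 3·6.6272 = 105.8816.
Δq = 10.0329 − 6.6272 = 3.4057; wedge = 124 − 105.8816 = 18.1184.
The triangle = ½ × 3.4057 × 18.1184 = $30.85 thousand.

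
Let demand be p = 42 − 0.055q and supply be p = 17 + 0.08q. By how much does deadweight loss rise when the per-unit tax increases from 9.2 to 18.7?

981.67

Competitive equilibrium: 42 − 0.055q = 17 + 0.08q → q* = 185.1852, p* = 31.8148.
For a per-unit tax t: Δq = t/0.135, so DWL = ½·t·(t/0.135) = t²/0.27.
At t = 9.2: DWL = 313.481. At t = 18.7: DWL = 1295.148.
Increase = 1295.148 − 313.481 = 981.67.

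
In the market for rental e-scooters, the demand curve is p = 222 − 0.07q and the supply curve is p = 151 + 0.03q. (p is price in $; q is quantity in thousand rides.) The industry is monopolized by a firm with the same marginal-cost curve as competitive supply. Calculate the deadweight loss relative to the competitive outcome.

$4273.51 thousand

Competitive equilibrium: 222 − 0.07q = 151 + 0.03q → q* = 710, p* = 172.3.
Marginal revenue: MR = 222 − 0.14q. Set MR = MC: 222 − 0.14q = 151 + 0.03q → q_m = 417.6471.
Price p_m = 222 − 0.07·417.6471 = 192.7647; MC(q_m) = 151 + 0.03·417.6471 = 163.5294.
Competitive q* = 710, so Δq = 292.3529; wedge = 192.7647 − 163.5294 = 29.2353.
The triangle = ½ × 292.3529 × 29.2353 = $4273.51 thousand.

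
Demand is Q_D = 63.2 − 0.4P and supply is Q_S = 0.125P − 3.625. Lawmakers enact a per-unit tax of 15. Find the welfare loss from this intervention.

In inverse form: demand P = 158 − 2.5Q, supply P = 29 + 8Q.
Competitive equilibrium: 158 − 2.5Q = 29 + 8Q → Q* = 12.2857, P* = 127.2857.
With the tax, the buyer price exceeds the seller price by 15: (158 − 2.5Q) − (29 + 8Q) = 15 → Q' = 10.8571.
ΔQ = 12.2857 − 10.8571 = 1.4286; the wedge equals the tax, 15.
Deadweight loss = ½ × 1.4286 × 15 = 10.71.

10.71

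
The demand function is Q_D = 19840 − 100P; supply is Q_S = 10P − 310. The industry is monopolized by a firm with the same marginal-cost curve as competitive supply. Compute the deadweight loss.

884.56

In inverse form: demand P = 198.4 − 0.01Q, supply P = 31 + 0.1Q.
Competitive equilibrium: 198.4 − 0.01Q = 31 + 0.1Q → Q* = 1521.8182, P* = 183.1818.
Marginal revenue: MR = 198.4 − 0.02Q. Set MR = MC: 198.4 − 0.02Q = 31 + 0.1Q → Q_m = 1395.
Price P_m = 198.4 − 0.01·1395 = 184.45; MC(Q_m) = 31 + 0.1·1395 = 170.5.
Competitive Q* = 1521.8182, so ΔQ = 126.8182; wedge = 184.45 − 170.5 = 13.95.
Deadweight loss = ½ × 126.8182 × 13.95 = 884.56.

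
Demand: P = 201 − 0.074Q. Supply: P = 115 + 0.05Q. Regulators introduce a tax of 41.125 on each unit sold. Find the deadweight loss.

6819.62

Competitive equilibrium: 201 − 0.074Q = 115 + 0.05Q → Q* = 693.5484, P* = 149.6774.
With the tax, the buyer price exceeds the seller price by 41.125: (201 − 0.074Q) − (115 + 0.05Q) = 41.125 → Q' = 361.8952.
ΔQ = 693.5484 − 361.8952 = 331.6532; the wedge equals the tax, 41.125.
DWL = ½ × 331.6532 × 41.125 = 6819.62.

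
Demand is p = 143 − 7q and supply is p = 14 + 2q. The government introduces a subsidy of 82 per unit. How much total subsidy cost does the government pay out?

1922.44

Competitive equilibrium: 143 − 7q = 14 + 2q → q* = 14.3333, p* = 42.6667.
The subsidy lowers effective supply by 82: p = 2q − 68.
New quantity: 143 − 7q = 2q − 68 → q' = 23.4444.
Total subsidy cost = 82 × 23.4444 = 1922.44.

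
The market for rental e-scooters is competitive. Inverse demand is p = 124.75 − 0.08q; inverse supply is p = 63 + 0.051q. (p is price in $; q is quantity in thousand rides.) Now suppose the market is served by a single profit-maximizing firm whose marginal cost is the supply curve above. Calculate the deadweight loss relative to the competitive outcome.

Competitive equilibrium: 124.75 − 0.08q = 63 + 0.051q → q* = 471.37405, p* = 87.04008.
Marginal revenue: MR = 124.75 − 0.16q. Set MR = MC: 124.75 − 0.16q = 63 + 0.051q → q_m = 292.65403.
Price p_m = 124.75 − 0.08·292.65403 = 101.33768; MC(q_m) = 63 + 0.051·292.65403 = 77.92536.
Competitive q* = 471.37405, so Δq = 178.72002; wedge = 101.33768 − 77.92536 = 23.41232.
The triangle = ½ × 178.72002 × 23.41232 = $2092.13 thousand.

$2092.13 thousand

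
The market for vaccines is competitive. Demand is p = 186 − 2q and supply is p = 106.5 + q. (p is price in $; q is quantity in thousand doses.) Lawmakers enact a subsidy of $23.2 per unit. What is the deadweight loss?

Competitive equilibrium: 186 − 2q = 106.5 + q → q* = 26.5, p* = 133.
The subsidy lowers effective supply by 23.2: p = 83.3 + q.
New quantity: 186 − 2q = 83.3 + q → q' = 34.2333.
Overproduction Δq = 34.2333 − 26.5 = 7.7333; wedge = subsidy = 23.2.
Welfare loss = ½ × 7.7333 × 23.2 = $89.71 thousand.

$89.71 thousand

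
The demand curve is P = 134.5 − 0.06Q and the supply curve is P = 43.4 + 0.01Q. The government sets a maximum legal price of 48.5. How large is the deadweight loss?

Competitive equilibrium: 134.5 − 0.06Q = 43.4 + 0.01Q → Q* = 1301.4286, P* = 56.4143.
At the ceiling P = 48.5, quantity supplied = (48.5 − 43.4)/0.01 = 510.
Willingness to pay at Q' = 510: 134.5 − 0.06·510 = 103.9.
ΔQ = 1301.4286 − 510 = 791.4286; wedge = 103.9 − 48.5 = 55.4.
The triangle = ½ × 791.4286 × 55.4 = 21922.57.

21922.57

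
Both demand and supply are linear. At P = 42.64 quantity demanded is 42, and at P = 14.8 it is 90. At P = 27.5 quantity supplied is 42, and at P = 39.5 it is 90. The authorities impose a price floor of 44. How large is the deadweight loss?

Demand slope = (14.8 − 42.64)/(90 − 42) = −0.58, so P = 67 − 0.58Q.
Supply slope = (39.5 − 27.5)/(90 − 42) = 0.25, so P = 17 + 0.25Q.
Competitive equilibrium: 67 − 0.58Q = 17 + 0.25Q → Q* = 60.241, P* = 32.0602.
At the floor P = 44, quantity demanded = (67 − 44)/0.58 = 39.6552.
Sellers' marginal cost at Q' = 39.6552: 17 + 0.25·39.6552 = 26.9138.
ΔQ = 60.241 − 39.6552 = 20.5858; wedge = 44 − 26.9138 = 17.0862.
The triangle = ½ × 20.5858 × 17.0862 = 175.87.

175.87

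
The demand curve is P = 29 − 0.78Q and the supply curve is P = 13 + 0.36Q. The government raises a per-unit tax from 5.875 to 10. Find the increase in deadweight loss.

28.72

Competitive equilibrium: 29 − 0.78Q = 13 + 0.36Q → Q* = 14.0351, P* = 18.0526.
For a per-unit tax t: ΔQ = t/1.14, so DWL = ½·t·(t/1.14) = t²/2.28.
At t = 5.875: DWL = 15.138. At t = 10: DWL = 43.86.
Increase = 43.86 − 15.138 = 28.72.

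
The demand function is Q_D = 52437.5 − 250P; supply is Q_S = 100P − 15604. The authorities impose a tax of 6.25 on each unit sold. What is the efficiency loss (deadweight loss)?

In inverse form: demand P = 209.75 − 0.004Q, supply P = 156.04 + 0.01Q.
Competitive equilibrium: 209.75 − 0.004Q = 156.04 + 0.01Q → Q* = 3836.4286, P* = 194.4043.
With the tax, the buyer price exceeds the seller price by 6.25: (209.75 − 0.004Q) − (156.04 + 0.01Q) = 6.25 → Q' = 3390.
ΔQ = 3836.4286 − 3390 = 446.4286; the wedge equals the tax, 6.25.
Welfare loss = ½ × 446.4286 × 6.25 = 1395.09.

1395.09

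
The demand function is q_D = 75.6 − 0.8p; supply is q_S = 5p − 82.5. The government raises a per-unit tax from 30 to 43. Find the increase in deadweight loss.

327.24

In inverse form: demand p = 94.5 − 1.25q, supply p = 16.5 + 0.2q.
Competitive equilibrium: 94.5 − 1.25q = 16.5 + 0.2q → q* = 53.7931, p* = 27.2586.
For a per-unit tax t: Δq = t/1.45, so DWL = ½·t·(t/1.45) = t²/2.9.
At t = 30: DWL = 310.345. At t = 43: DWL = 637.586.
Increase = 637.586 − 310.345 = 327.24.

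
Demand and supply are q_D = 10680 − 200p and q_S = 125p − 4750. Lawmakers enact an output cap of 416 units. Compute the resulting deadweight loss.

In inverse form: demand p = 53.4 − 0.005q, supply p = 38 + 0.008q.
Competitive equilibrium: 53.4 − 0.005q = 38 + 0.008q → q* = 1184.6154, p* = 47.4769.
At q = 416: demand price = 53.4 − 0.005·416 = 51.32; supply price = 38 + 0.008·416 = 41.328.
Δq = 1184.6154 − 416 = 768.6154; wedge = 51.32 − 41.328 = 9.992.
Deadweight loss = ½ × 768.6154 × 9.992 = 3840.

3840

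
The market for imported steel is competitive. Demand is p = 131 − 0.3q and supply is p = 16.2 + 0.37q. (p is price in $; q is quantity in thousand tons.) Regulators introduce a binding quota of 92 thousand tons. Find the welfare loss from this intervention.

Competitive equilibrium: 131 − 0.3q = 16.2 + 0.37q → q* = 171.3433, p* = 79.597.
At q = 92: demand price = 131 − 0.3·92 = 103.4; supply price = 16.2 + 0.37·92 = 50.24.
Δq = 171.3433 − 92 = 79.3433; wedge = 103.4 − 50.24 = 53.16.
Deadweight loss = ½ × 79.3433 × 53.16 = $2108.94 thousand.

$2108.94 thousand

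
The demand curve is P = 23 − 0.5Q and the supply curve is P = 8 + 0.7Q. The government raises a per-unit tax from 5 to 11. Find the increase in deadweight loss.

Competitive equilibrium: 23 − 0.5Q = 8 + 0.7Q → Q* = 12.5, P* = 16.75.
For a per-unit tax t: ΔQ = t/1.2, so DWL = ½·t·(t/1.2) = t²/2.4.
At t = 5: DWL = 10.417. At t = 11: DWL = 50.417.
Increase = 50.417 − 10.417 = 40.

40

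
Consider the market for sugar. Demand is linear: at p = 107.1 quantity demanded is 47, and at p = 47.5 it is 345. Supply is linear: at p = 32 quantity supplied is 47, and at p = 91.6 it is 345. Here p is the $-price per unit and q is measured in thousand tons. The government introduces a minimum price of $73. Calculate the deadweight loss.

$59.51 thousand

Demand slope = (47.5 − 107.1)/(345 − 47) = −0.2, so p = 116.5 − 0.2q.
Supply slope = (91.6 − 32)/(345 − 47) = 0.2, so p = 22.6 + 0.2q.
Competitive equilibrium: 116.5 − 0.2q = 22.6 + 0.2q → q* = 234.75, p* = 69.55.
At the floor p = 73, quantity demanded = (116.5 − 73)/0.2 = 217.5.
Sellers' marginal cost at q' = 217.5: 22.6 + 0.2·217.5 = 66.1.
Δq = 234.75 − 217.5 = 17.25; wedge = 73 − 66.1 = 6.9.
Deadweight loss = ½ × 17.25 × 6.9 = $59.51 thousand.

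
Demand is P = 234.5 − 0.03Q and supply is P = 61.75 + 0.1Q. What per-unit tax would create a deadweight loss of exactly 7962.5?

45.5

Competitive equilibrium: 234.5 − 0.03Q = 61.75 + 0.1Q → Q* = 1328.8462, P* = 194.6346.
A tax t gives ΔQ = t/0.13 and wedge t, so DWL = t²/0.26.
t²/0.26 = 7962.5 → t² = 2070.25 → t = 45.5.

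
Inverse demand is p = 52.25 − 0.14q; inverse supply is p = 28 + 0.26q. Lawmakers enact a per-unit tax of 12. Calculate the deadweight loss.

180

Competitive equilibrium: 52.25 − 0.14q = 28 + 0.26q → q* = 60.625, p* = 43.7625.
With the tax, the buyer price exceeds the seller price by 12: (52.25 − 0.14q) − (28 + 0.26q) = 12 → q' = 30.625.
Δq = 60.625 − 30.625 = 30; the wedge equals the tax, 12.
The triangle = ½ × 30 × 12 = 180.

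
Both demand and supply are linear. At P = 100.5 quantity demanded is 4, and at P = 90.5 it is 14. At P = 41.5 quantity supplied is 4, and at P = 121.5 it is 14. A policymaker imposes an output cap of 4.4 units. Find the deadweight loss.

170.51

Demand slope = (90.5 − 100.5)/(14 − 4) = −1, so P = 104.5 − Q.
Supply slope = (121.5 − 41.5)/(14 − 4) = 8, so P = 9.5 + 8Q.
Competitive equilibrium: 104.5 − Q = 9.5 + 8Q → Q* = 10.5556, P* = 93.9444.
At Q = 4.4: demand price = 104.5 − 1·4.4 = 100.1; supply price = 9.5 + 8·4.4 = 44.7.
ΔQ = 10.5556 − 4.4 = 6.1556; wedge = 100.1 − 44.7 = 55.4.
DWL = ½ × 6.1556 × 55.4 = 170.51.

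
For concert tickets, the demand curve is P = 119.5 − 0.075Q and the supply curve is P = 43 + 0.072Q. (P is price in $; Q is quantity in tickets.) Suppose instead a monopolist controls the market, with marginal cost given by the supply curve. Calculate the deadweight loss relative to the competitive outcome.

$2271.92

Competitive equilibrium: 119.5 − 0.075Q = 43 + 0.072Q → Q* = 520.4082, P* = 80.4694.
Marginal revenue: MR = 119.5 − 0.15Q. Set MR = MC: 119.5 − 0.15Q = 43 + 0.072Q → Q_m = 344.5946.
Price P_m = 119.5 − 0.075·344.5946 = 93.6554; MC(Q_m) = 43 + 0.072·344.5946 = 67.8108.
Competitive Q* = 520.4082, so ΔQ = 175.8136; wedge = 93.6554 − 67.8108 = 25.8446.
DWL = ½ × 175.8136 × 25.8446 = $2271.92.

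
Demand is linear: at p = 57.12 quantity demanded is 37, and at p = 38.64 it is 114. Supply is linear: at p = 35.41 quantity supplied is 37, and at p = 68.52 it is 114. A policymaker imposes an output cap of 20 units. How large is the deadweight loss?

817.62

Demand slope = (38.64 − 57.12)/(114 − 37) = −0.24, so p = 66 − 0.24q.
Supply slope = (68.52 − 35.41)/(114 − 37) = 0.43, so p = 19.5 + 0.43q.
Competitive equilibrium: 66 − 0.24q = 19.5 + 0.43q → q* = 69.403, p* = 49.3433.
At q = 20: demand price = 66 − 0.24·20 = 61.2; supply price = 19.5 + 0.43·20 = 28.1.
Δq = 69.403 − 20 = 49.403; wedge = 61.2 − 28.1 = 33.1.
The triangle = ½ × 49.403 × 33.1 = 817.62.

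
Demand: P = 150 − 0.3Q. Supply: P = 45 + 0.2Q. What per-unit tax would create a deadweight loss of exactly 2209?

47

Competitive equilibrium: 150 − 0.3Q = 45 + 0.2Q → Q* = 210, P* = 87.
A tax t gives ΔQ = t/0.5 and wedge t, so DWL = t²/1.
t²/1 = 2209 → t² = 2209 → t = 47.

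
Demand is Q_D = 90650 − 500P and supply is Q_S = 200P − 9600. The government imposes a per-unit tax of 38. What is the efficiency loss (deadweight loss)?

103142.86

In inverse form: demand P = 181.3 − 0.002Q, supply P = 48 + 0.005Q.
Competitive equilibrium: 181.3 − 0.002Q = 48 + 0.005Q → Q* = 19042.8571, P* = 143.2143.
With the tax, the buyer price exceeds the seller price by 38: (181.3 − 0.002Q) − (48 + 0.005Q) = 38 → Q' = 13614.2857.
ΔQ = 19042.8571 − 13614.2857 = 5428.5714; the wedge equals the tax, 38.
The triangle = ½ × 5428.5714 × 38 = 103142.86.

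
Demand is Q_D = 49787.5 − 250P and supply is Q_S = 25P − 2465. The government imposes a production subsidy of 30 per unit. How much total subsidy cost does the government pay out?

In inverse form: demand P = 199.15 − 0.004Q, supply P = 98.6 + 0.04Q.
Competitive equilibrium: 199.15 − 0.004Q = 98.6 + 0.04Q → Q* = 2285.22727, P* = 190.00909.
The subsidy lowers effective supply by 30: P = 68.6 + 0.04Q.
New quantity: 199.15 − 0.004Q = 68.6 + 0.04Q → Q' = 2967.04545.
Total subsidy cost = 30 × 2967.04545 = 89011.36.

89011.36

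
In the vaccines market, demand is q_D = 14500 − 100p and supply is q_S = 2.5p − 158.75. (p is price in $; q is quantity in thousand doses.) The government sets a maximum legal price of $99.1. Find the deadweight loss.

In inverse form: demand p = 145 − 0.01q, supply p = 63.5 + 0.4q.
Competitive equilibrium: 145 − 0.01q = 63.5 + 0.4q → q* = 198.7805, p* = 143.0122.
At the ceiling p = 99.1, quantity supplied = (99.1 − 63.5)/0.4 = 89.
Willingness to pay at q' = 89: 145 − 0.01·89 = 144.11.
Δq = 198.7805 − 89 = 109.7805; wedge = 144.11 − 99.1 = 45.01.
Welfare loss = ½ × 109.7805 × 45.01 = $2470.61 thousand.

$2470.61 thousand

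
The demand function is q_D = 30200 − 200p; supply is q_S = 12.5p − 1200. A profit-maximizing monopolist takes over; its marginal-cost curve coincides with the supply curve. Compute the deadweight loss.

54.92

In inverse form: demand p = 151 − 0.005q, supply p = 96 + 0.08q.
Competitive equilibrium: 151 − 0.005q = 96 + 0.08q → q* = 647.0588, p* = 147.7647.
Marginal revenue: MR = 151 − 0.01q. Set MR = MC: 151 − 0.01q = 96 + 0.08q → q_m = 611.1111.
Price p_m = 151 − 0.005·611.1111 = 147.9444; MC(q_m) = 96 + 0.08·611.1111 = 144.8889.
Competitive q* = 647.0588, so Δq = 35.9477; wedge = 147.9444 − 144.8889 = 3.0555.
DWL = ½ × 35.9477 × 3.0555 = 54.92.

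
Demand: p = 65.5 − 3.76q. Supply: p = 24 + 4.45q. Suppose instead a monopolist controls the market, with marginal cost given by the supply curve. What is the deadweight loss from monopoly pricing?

10.35

Competitive equilibrium: 65.5 − 3.76q = 24 + 4.45q → q* = 5.0548, p* = 46.4939.
Marginal revenue: MR = 65.5 − 7.52q. Set MR = MC: 65.5 − 7.52q = 24 + 4.45q → q_m = 3.467.
Price p_m = 65.5 − 3.76·3.467 = 52.4641; MC(q_m) = 24 + 4.45·3.467 = 39.4282.
Competitive q* = 5.0548, so Δq = 1.5878; wedge = 52.4641 − 39.4282 = 13.0359.
The triangle = ½ × 1.5878 × 13.0359 = 10.35.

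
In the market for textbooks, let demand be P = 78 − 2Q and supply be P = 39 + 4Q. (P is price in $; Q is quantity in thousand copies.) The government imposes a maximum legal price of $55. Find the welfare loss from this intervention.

$18.75 thousand

Competitive equilibrium: 78 − 2Q = 39 + 4Q → Q* = 6.5, P* = 65.
At the ceiling P = 55, quantity supplied = (55 − 39)/4 = 4.
Willingness to pay at Q' = 4: 78 − 2·4 = 70.
ΔQ = 6.5 − 4 = 2.5; wedge = 70 − 55 = 15.
The triangle = ½ × 2.5 × 15 = $18.75 thousand.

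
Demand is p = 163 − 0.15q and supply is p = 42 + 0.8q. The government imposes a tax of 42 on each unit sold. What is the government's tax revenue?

3492.63

Competitive equilibrium: 163 − 0.15q = 42 + 0.8q → q* = 127.3684, p* = 143.8947.
With the tax, the buyer price exceeds the seller price by 42: (163 − 0.15q) − (42 + 0.8q) = 42 → q' = 83.1579.
Tax revenue = 42 × 83.1579 = 3492.63.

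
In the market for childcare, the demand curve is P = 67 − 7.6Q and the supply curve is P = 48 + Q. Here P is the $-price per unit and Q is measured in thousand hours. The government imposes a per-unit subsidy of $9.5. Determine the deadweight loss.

Competitive equilibrium: 67 − 7.6Q = 48 + Q → Q* = 2.2093, P* = 50.2093.
The subsidy lowers effective supply by 9.5: P = 38.5 + Q.
New quantity: 67 − 7.6Q = 38.5 + Q → Q' = 3.314.
Overproduction ΔQ = 3.314 − 2.2093 = 1.1047; wedge = subsidy = 9.5.
Welfare loss = ½ × 1.1047 × 9.5 = $5.25 thousand.

$5.25 thousand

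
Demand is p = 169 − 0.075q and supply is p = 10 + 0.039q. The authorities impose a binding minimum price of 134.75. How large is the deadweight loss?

Competitive equilibrium: 169 − 0.075q = 10 + 0.039q → q* = 1394.7368, p* = 64.3947.
At the floor p = 134.75, quantity demanded = (169 − 134.75)/0.075 = 456.6667.
Sellers' marginal cost at q' = 456.6667: 10 + 0.039·456.6667 = 27.81.
Δq = 1394.7368 − 456.6667 = 938.0701; wedge = 134.75 − 27.81 = 106.94.
DWL = ½ × 938.0701 × 106.94 = 50158.61.

50158.61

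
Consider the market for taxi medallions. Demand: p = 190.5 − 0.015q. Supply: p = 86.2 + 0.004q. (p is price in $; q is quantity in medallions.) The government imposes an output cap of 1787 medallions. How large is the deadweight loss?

Competitive equilibrium: 190.5 − 0.015q = 86.2 + 0.004q → q* = 5489.4737, p* = 108.1579.
At q = 1787: demand price = 190.5 − 0.015·1787 = 163.695; supply price = 86.2 + 0.004·1787 = 93.348.
Δq = 5489.4737 − 1787 = 3702.4737; wedge = 163.695 − 93.348 = 70.347.
Welfare loss = ½ × 3702.4737 × 70.347 = $130228.96.

$130228.96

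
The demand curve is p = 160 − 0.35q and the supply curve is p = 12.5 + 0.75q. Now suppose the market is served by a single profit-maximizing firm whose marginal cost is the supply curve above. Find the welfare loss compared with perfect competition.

Competitive equilibrium: 160 − 0.35q = 12.5 + 0.75q → q* = 134.09091, p* = 113.06818.
Marginal revenue: MR = 160 − 0.7q. Set MR = MC: 160 − 0.7q = 12.5 + 0.75q → q_m = 101.72414.
Price p_m = 160 − 0.35·101.72414 = 124.39655; MC(q_m) = 12.5 + 0.75·101.72414 = 88.79311.
Competitive q* = 134.09091, so Δq = 32.36677; wedge = 124.39655 − 88.79311 = 35.60344.
Welfare loss = ½ × 32.36677 × 35.60344 = 576.18.

576.18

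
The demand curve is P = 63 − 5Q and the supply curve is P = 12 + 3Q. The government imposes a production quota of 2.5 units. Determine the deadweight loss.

Competitive equilibrium: 63 − 5Q = 12 + 3Q → Q* = 6.375, P* = 31.125.
At Q = 2.5: demand price = 63 − 5·2.5 = 50.5; supply price = 12 + 3·2.5 = 19.5.
ΔQ = 6.375 − 2.5 = 3.875; wedge = 50.5 − 19.5 = 31.
The triangle = ½ × 3.875 × 31 = 60.06.

60.06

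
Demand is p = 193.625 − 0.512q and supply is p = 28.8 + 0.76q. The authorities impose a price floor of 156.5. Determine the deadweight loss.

2071.42

Competitive equilibrium: 193.625 − 0.512q = 28.8 + 0.76q → q* = 129.5794, p* = 127.2803.
At the floor p = 156.5, quantity demanded = (193.625 − 156.5)/0.512 = 72.5098.
Sellers' marginal cost at q' = 72.5098: 28.8 + 0.76·72.5098 = 83.9074.
Δq = 129.5794 − 72.5098 = 57.0696; wedge = 156.5 − 83.9074 = 72.5926.
Welfare loss = ½ × 57.0696 × 72.5926 = 2071.42.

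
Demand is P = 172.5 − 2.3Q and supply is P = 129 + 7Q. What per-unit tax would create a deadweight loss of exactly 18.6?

Competitive equilibrium: 172.5 − 2.3Q = 129 + 7Q → Q* = 4.6774, P* = 161.7419.
A tax t gives ΔQ = t/9.3 and wedge t, so DWL = t²/18.6.
t²/18.6 = 18.6 → t² = 345.96 → t = 18.6.

18.6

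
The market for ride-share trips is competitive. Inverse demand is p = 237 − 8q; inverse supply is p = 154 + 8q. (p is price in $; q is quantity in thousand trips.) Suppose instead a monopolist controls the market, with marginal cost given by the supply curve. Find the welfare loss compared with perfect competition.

Competitive equilibrium: 237 − 8q = 154 + 8q → q* = 5.1875, p* = 195.5.
Marginal revenue: MR = 237 − 16q. Set MR = MC: 237 − 16q = 154 + 8q → q_m = 3.4583.
Price p_m = 237 − 8·3.4583 = 209.3336; MC(q_m) = 154 + 8·3.4583 = 181.6664.
Competitive q* = 5.1875, so Δq = 1.7292; wedge = 209.3336 − 181.6664 = 27.6672.
Welfare loss = ½ × 1.7292 × 27.6672 = $23.92 thousand.

$23.92 thousand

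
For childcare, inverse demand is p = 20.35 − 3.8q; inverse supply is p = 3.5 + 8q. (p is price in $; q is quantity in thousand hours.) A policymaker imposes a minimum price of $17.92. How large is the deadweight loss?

$3.67 thousand

Competitive equilibrium: 20.35 − 3.8q = 3.5 + 8q → q* = 1.428, p* = 14.9237.
At the floor p = 17.92, quantity demanded = (20.35 − 17.92)/3.8 = 0.6395.
Sellers' marginal cost at q' = 0.6395: 3.5 + 8·0.6395 = 8.616.
Δq = 1.428 − 0.6395 = 0.7885; wedge = 17.92 − 8.616 = 9.304.
DWL = ½ × 0.7885 × 9.304 = $3.67 thousand.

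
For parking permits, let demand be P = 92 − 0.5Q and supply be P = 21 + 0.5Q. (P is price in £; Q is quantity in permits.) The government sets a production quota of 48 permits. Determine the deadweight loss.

£264.50

Competitive equilibrium: 92 − 0.5Q = 21 + 0.5Q → Q* = 71, P* = 56.5.
At Q = 48: demand price = 92 − 0.5·48 = 68; supply price = 21 + 0.5·48 = 45.
ΔQ = 71 − 48 = 23; wedge = 68 − 45 = 23.
DWL = ½ × 23 × 23 = £264.50.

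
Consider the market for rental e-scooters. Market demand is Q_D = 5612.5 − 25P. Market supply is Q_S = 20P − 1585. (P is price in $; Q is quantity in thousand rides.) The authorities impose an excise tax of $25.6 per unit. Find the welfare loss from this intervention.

In inverse form: demand P = 224.5 − 0.04Q, supply P = 79.25 + 0.05Q.
Competitive equilibrium: 224.5 − 0.04Q = 79.25 + 0.05Q → Q* = 1613.8889, P* = 159.9444.
With the tax, the buyer price exceeds the seller price by 25.6: (224.5 − 0.04Q) − (79.25 + 0.05Q) = 25.6 → Q' = 1329.4444.
ΔQ = 1613.8889 − 1329.4444 = 284.4445; the wedge equals the tax, 25.6.
The triangle = ½ × 284.4445 × 25.6 = $3640.89 thousand.

$3640.89 thousand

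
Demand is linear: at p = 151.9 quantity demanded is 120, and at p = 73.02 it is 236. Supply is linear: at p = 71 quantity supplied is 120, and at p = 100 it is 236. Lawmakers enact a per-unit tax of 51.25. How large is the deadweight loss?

1412.13

Demand slope = (73.02 − 151.9)/(236 − 120) = −0.68, so p = 233.5 − 0.68q.
Supply slope = (100 − 71)/(236 − 120) = 0.25, so p = 41 + 0.25q.
Competitive equilibrium: 233.5 − 0.68q = 41 + 0.25q → q* = 206.9892, p* = 92.7473.
With the tax, the buyer price exceeds the seller price by 51.25: (233.5 − 0.68q) − (41 + 0.25q) = 51.25 → q' = 151.8817.
Δq = 206.9892 − 151.8817 = 55.1075; the wedge equals the tax, 51.25.
DWL = ½ × 55.1075 × 51.25 = 1412.13.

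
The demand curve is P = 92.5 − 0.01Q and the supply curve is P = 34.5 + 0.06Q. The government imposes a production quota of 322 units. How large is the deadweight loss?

8981.51

Competitive equilibrium: 92.5 − 0.01Q = 34.5 + 0.06Q → Q* = 828.5714, P* = 84.2143.
At Q = 322: demand price = 92.5 − 0.01·322 = 89.28; supply price = 34.5 + 0.06·322 = 53.82.
ΔQ = 828.5714 − 322 = 506.5714; wedge = 89.28 − 53.82 = 35.46.
The triangle = ½ × 506.5714 × 35.46 = 8981.51.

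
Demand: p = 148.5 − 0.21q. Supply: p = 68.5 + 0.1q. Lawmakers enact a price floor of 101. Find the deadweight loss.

157.47

Competitive equilibrium: 148.5 − 0.21q = 68.5 + 0.1q → q* = 258.0645, p* = 94.3065.
At the floor p = 101, quantity demanded = (148.5 − 101)/0.21 = 226.1905.
Sellers' marginal cost at q' = 226.1905: 68.5 + 0.1·226.1905 = 91.1191.
Δq = 258.0645 − 226.1905 = 31.874; wedge = 101 − 91.1191 = 9.8809.
Welfare loss = ½ × 31.874 × 9.8809 = 157.47.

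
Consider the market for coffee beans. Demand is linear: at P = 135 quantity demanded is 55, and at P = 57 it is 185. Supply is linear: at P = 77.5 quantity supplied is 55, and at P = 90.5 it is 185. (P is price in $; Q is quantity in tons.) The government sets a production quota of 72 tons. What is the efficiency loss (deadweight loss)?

Demand slope = (57 − 135)/(185 − 55) = −0.6, so P = 168 − 0.6Q.
Supply slope = (90.5 − 77.5)/(185 − 55) = 0.1, so P = 72 + 0.1Q.
Competitive equilibrium: 168 − 0.6Q = 72 + 0.1Q → Q* = 137.1429, P* = 85.7143.
At Q = 72: demand price = 168 − 0.6·72 = 124.8; supply price = 72 + 0.1·72 = 79.2.
ΔQ = 137.1429 − 72 = 65.1429; wedge = 124.8 − 79.2 = 45.6.
Welfare loss = ½ × 65.1429 × 45.6 = $1485.26.

$1485.26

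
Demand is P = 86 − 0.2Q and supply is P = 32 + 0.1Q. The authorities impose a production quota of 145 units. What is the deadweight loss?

Competitive equilibrium: 86 − 0.2Q = 32 + 0.1Q → Q* = 180, P* = 50.
At Q = 145: demand price = 86 − 0.2·145 = 57; supply price = 32 + 0.1·145 = 46.5.
ΔQ = 180 − 145 = 35; wedge = 57 − 46.5 = 10.5.
Welfare loss = ½ × 35 × 10.5 = 183.75.

183.75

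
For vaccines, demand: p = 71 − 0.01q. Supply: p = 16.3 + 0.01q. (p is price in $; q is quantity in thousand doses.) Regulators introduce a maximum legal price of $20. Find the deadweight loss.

Competitive equilibrium: 71 − 0.01q = 16.3 + 0.01q → q* = 2735, p* = 43.65.
At the ceiling p = 20, quantity supplied = (20 − 16.3)/0.01 = 370.
Willingness to pay at q' = 370: 71 − 0.01·370 = 67.3.
Δq = 2735 − 370 = 2365; wedge = 67.3 − 20 = 47.3.
The triangle = ½ × 2365 × 47.3 = $55932.25 thousand.

$55932.25 thousand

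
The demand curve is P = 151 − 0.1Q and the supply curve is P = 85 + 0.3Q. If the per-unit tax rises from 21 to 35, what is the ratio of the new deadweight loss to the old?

Competitive equilibrium: 151 − 0.1Q = 85 + 0.3Q → Q* = 165, P* = 134.5.
For a per-unit tax t: ΔQ = t/0.4, so DWL = ½·t·(t/0.4) = t²/0.8.
At t = 21: DWL = 551.25. At t = 35: DWL = 1531.25.
Ratio = (35/21)² = 2.778.

2.778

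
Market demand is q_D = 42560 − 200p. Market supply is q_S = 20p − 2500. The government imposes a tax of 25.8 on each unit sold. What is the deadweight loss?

6051.27

In inverse form: demand p = 212.8 − 0.005q, supply p = 125 + 0.05q.
Competitive equilibrium: 212.8 − 0.005q = 125 + 0.05q → q* = 1596.3636, p* = 204.8182.
With the tax, the buyer price exceeds the seller price by 25.8: (212.8 − 0.005q) − (125 + 0.05q) = 25.8 → q' = 1127.2727.
Δq = 1596.3636 − 1127.2727 = 469.0909; the wedge equals the tax, 25.8.
Deadweight loss = ½ × 469.0909 × 25.8 = 6051.27.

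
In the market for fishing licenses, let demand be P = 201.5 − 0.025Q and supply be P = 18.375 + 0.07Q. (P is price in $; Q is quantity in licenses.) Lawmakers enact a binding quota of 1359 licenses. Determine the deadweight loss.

Competitive equilibrium: 201.5 − 0.025Q = 18.375 + 0.07Q → Q* = 1927.6316, P* = 153.3092.
At Q = 1359: demand price = 201.5 − 0.025·1359 = 167.525; supply price = 18.375 + 0.07·1359 = 113.505.
ΔQ = 1927.6316 − 1359 = 568.6316; wedge = 167.525 − 113.505 = 54.02.
Deadweight loss = ½ × 568.6316 × 54.02 = $15358.74.

$15358.74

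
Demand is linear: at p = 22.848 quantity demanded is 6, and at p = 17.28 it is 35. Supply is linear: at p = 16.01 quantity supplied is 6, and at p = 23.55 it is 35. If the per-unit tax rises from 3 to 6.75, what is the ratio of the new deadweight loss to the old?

5.0625

Demand slope = (17.28 − 22.848)/(35 − 6) = −0.192, so p = 24 − 0.192q.
Supply slope = (23.55 − 16.01)/(35 − 6) = 0.26, so p = 14.45 + 0.26q.
Competitive equilibrium: 24 − 0.192q = 14.45 + 0.26q → q* = 21.1283, p* = 19.9434.
For a per-unit tax t: Δq = t/0.452, so DWL = ½·t·(t/0.452) = t²/0.904.
At t = 3: DWL = 9.956. At t = 6.75: DWL = 50.401.
Ratio = (6.75/3)² = 5.0625.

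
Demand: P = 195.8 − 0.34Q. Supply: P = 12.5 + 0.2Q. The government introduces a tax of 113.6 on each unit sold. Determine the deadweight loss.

Competitive equilibrium: 195.8 − 0.34Q = 12.5 + 0.2Q → Q* = 339.44444, P* = 80.38889.
With the tax, the buyer price exceeds the seller price by 113.6: (195.8 − 0.34Q) − (12.5 + 0.2Q) = 113.6 → Q' = 129.07407.
ΔQ = 339.44444 − 129.07407 = 210.37037; the wedge equals the tax, 113.6.
The triangle = ½ × 210.37037 × 113.6 = 11949.04.

11949.04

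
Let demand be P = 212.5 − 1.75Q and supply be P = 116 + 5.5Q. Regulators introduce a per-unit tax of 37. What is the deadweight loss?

94.41

Competitive equilibrium: 212.5 − 1.75Q = 116 + 5.5Q → Q* = 13.3103, P* = 189.2069.
With the tax, the buyer price exceeds the seller price by 37: (212.5 − 1.75Q) − (116 + 5.5Q) = 37 → Q' = 8.2069.
ΔQ = 13.3103 − 8.2069 = 5.1034; the wedge equals the tax, 37.
DWL = ½ × 5.1034 × 37 = 94.41.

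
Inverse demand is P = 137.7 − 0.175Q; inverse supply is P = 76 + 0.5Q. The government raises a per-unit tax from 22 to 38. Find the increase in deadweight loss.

711.11

Competitive equilibrium: 137.7 − 0.175Q = 76 + 0.5Q → Q* = 91.4074, P* = 121.7037.
For a per-unit tax t: ΔQ = t/0.675, so DWL = ½·t·(t/0.675) = t²/1.35.
At t = 22: DWL = 358.519. At t = 38: DWL = 1069.63.
Increase = 1069.63 − 358.519 = 711.11.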